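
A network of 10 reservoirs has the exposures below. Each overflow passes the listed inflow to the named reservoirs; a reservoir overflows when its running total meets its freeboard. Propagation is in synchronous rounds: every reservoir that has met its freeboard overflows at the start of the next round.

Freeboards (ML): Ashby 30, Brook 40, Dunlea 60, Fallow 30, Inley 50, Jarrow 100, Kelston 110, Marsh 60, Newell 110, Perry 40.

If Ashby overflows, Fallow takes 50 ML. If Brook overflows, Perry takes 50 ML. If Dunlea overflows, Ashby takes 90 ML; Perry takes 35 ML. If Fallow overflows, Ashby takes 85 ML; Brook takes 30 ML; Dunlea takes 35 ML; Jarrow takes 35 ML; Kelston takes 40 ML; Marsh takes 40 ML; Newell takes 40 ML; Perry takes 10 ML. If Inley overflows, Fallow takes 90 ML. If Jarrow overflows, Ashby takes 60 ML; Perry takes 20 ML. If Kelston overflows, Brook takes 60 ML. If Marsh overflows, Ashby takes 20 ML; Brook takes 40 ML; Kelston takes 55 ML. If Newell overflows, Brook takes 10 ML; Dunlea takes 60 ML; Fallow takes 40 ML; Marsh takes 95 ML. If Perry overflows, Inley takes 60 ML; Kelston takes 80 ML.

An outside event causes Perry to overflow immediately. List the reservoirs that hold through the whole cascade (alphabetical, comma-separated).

Round 1 — Perry overflows (initial).
  Inley: +60 → 60 ≥ 50
  Kelston: +80 → 80 < 110
Round 2 — Inley overflows.
  Fallow: +90 → 90 ≥ 30
Round 3 — Fallow overflows.
  Ashby: +85 → 85 ≥ 30
  Brook: +30 → 30 < 40
  Dunlea: +35 → 35 < 60
  Jarrow: +35 → 35 < 100
  Kelston: +40 → 120 ≥ 110
  Marsh: +40 → 40 < 60
  Newell: +40 → 40 < 110
Round 4 — Ashby, Kelston overflow.
  Brook: +60 → 90 ≥ 40
Round 5 — Brook overflows.
No further overflows.

Dunlea, Jarrow, Marsh, Newell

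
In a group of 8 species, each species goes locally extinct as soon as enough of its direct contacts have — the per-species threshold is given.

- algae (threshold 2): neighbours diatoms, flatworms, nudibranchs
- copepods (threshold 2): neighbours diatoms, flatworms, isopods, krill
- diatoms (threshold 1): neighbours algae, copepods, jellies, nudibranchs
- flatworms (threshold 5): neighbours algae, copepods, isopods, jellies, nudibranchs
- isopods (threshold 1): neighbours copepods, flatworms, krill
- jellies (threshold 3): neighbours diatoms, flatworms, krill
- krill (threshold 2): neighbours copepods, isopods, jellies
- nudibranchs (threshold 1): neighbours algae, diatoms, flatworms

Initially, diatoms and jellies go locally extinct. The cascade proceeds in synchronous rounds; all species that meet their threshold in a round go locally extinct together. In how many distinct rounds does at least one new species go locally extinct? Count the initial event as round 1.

Round 1 — diatoms, jellies go locally extinct (initial).
Round 2 — checking thresholds:
  algae: 1 of 3 neighbours < 2, below threshold.
  copepods: 1 of 4 neighbours < 2, below threshold.
  flatworms: 1 of 5 neighbours < 5, below threshold.
  krill: 1 of 3 neighbours < 2, below threshold.
  nudibranchs: 1 of 3 neighbours ≥ 1, goes locally extinct.
Round 3 — checking thresholds:
  algae: 2 of 3 neighbours ≥ 2, goes locally extinct.
  copepods: 1 of 4 neighbours < 2, below threshold.
  flatworms: 2 of 5 neighbours < 5, below threshold.
  krill: 1 of 3 neighbours < 2, below threshold.
Round 4 — no new extinctions; cascade stops.

3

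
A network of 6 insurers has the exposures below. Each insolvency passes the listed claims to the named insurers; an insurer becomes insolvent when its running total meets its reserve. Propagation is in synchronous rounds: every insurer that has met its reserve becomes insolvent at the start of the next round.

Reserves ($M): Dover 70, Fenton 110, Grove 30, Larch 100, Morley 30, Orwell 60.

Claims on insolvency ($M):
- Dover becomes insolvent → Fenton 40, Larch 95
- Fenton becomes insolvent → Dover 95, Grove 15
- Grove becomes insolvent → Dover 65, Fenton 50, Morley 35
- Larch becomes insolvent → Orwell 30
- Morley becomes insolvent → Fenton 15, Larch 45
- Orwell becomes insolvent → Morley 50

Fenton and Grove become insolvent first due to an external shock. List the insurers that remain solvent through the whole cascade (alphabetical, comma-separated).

Round 1 — Fenton, Grove become insolvent (initial).
  Dover: +95+65 → 160 ≥ 70
  Morley: +35 → 35 ≥ 30
Round 2 — Dover, Morley become insolvent.
  Larch: +95+45 → 140 ≥ 100
Round 3 — Larch becomes insolvent.
  Orwell: +30 → 30 < 60
No further insolvencies.

Orwell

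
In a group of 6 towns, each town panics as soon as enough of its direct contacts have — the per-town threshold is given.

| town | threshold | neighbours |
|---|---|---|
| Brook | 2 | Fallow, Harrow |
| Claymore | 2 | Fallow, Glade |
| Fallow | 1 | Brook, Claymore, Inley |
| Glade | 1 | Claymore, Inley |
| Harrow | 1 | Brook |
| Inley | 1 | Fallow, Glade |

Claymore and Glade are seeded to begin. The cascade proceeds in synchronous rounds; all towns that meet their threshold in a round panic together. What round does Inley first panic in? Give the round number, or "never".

2

Round 1 — Claymore, Glade panic (initial).
Round 2 — checking thresholds:
  Fallow: 1 of 3 neighbours ≥ 1, panics.
  Inley: 1 of 2 neighbours ≥ 1, panics.
Round 3 — no new panics; cascade stops.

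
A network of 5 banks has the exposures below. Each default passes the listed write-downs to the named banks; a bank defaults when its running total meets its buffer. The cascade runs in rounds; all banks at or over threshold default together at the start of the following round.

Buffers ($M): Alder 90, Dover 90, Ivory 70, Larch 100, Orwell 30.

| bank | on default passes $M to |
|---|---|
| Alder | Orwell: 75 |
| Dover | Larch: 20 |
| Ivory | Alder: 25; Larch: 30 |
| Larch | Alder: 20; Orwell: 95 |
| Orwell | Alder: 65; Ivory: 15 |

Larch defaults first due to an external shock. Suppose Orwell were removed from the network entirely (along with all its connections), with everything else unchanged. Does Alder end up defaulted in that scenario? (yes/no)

With Orwell removed:
Round 1 — Larch defaults (initial).
  Alder: +20 → 20 < 90
No further defaults.

no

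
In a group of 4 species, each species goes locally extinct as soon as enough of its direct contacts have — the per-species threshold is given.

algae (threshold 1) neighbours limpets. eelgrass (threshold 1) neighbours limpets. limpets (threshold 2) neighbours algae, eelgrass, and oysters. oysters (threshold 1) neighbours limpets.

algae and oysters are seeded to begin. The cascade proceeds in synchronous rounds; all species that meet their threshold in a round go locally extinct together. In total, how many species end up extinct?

4

Round 1 — algae, oysters go locally extinct (initial).
Round 2 — checking thresholds:
  limpets: 2 of 3 neighbours ≥ 2, goes locally extinct.
Round 3 — checking thresholds:
  eelgrass: 1 of 1 neighbours ≥ 1, goes locally extinct.
Round 4 — no new extinctions; cascade stops.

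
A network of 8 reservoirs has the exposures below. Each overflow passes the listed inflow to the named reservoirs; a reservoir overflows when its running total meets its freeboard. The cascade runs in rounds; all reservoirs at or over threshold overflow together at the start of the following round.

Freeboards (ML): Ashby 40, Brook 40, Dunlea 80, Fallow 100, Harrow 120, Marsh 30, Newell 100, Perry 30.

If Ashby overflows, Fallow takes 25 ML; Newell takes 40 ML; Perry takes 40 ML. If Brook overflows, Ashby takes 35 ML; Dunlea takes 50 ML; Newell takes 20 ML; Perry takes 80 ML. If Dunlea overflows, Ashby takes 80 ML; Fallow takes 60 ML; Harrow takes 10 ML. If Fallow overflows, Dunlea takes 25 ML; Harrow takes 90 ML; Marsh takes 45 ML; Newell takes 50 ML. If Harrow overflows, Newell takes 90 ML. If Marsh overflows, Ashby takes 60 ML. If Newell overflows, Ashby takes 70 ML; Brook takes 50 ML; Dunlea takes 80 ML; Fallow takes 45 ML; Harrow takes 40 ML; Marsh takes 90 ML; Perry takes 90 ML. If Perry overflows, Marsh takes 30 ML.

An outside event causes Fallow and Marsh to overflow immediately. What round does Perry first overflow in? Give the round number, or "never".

3

Round 1 — Fallow, Marsh overflow (initial).
  Ashby: +60 → 60 ≥ 40
  Dunlea: +25 → 25 < 80
  Harrow: +90 → 90 < 120
  Newell: +50 → 50 < 100
Round 2 — Ashby overflows.
  Newell: +40 → 90 < 100
  Perry: +40 → 40 ≥ 30
Round 3 — Perry overflows.
No further overflows.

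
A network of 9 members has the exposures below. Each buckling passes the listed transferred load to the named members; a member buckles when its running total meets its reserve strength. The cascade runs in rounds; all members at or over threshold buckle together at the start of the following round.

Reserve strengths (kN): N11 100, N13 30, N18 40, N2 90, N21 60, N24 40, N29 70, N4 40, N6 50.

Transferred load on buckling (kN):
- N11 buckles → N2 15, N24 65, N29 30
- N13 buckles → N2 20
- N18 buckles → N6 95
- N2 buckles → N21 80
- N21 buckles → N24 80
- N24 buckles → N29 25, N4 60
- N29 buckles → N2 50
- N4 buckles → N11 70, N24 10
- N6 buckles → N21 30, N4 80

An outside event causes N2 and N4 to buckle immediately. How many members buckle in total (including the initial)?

Round 1 — N2, N4 buckle (initial).
  N11: +70 → 70 < 100
  N21: +80 → 80 ≥ 60
  N24: +10 → 10 < 40
Round 2 — N21 buckles.
  N24: +80 → 90 ≥ 40
Round 3 — N24 buckles.
  N29: +25 → 25 < 70
No further bucklings.

4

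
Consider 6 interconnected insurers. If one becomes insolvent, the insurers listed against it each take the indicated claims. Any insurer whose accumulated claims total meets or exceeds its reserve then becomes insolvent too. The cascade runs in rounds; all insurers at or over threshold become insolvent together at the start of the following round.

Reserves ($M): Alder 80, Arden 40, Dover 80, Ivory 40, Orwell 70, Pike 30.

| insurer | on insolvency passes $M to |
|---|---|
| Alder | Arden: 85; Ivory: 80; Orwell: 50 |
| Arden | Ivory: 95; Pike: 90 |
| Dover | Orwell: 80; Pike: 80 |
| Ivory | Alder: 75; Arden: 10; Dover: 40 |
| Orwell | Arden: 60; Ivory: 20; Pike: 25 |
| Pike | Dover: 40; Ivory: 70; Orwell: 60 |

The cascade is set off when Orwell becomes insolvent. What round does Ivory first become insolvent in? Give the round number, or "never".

3

Round 1 — Orwell becomes insolvent (initial).
  Arden: +60 → 60 ≥ 40
  Ivory: +20 → 20 < 40
  Pike: +25 → 25 < 30
Round 2 — Arden becomes insolvent.
  Ivory: +95 → 115 ≥ 40
  Pike: +90 → 115 ≥ 30
Round 3 — Ivory, Pike become insolvent.
  Alder: +75 → 75 < 80
  Dover: +40+40 → 80 ≥ 80
Round 4 — Dover becomes insolvent.
No further insolvencies.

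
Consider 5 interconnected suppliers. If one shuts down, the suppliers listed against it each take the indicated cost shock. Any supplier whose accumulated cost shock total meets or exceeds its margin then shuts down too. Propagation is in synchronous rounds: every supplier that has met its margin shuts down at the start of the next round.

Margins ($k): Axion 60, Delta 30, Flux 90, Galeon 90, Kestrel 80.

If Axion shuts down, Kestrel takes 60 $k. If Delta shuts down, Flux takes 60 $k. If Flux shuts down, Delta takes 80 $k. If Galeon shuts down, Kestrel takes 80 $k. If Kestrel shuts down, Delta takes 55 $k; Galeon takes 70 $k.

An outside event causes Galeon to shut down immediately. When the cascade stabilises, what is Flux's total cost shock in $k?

Round 1 — Galeon shuts down (initial).
  Kestrel: +80 → 80 ≥ 80
Round 2 — Kestrel shuts down.
  Delta: +55 → 55 ≥ 30
Round 3 — Delta shuts down.
  Flux: +60 → 60 < 90
No further shutdowns.

60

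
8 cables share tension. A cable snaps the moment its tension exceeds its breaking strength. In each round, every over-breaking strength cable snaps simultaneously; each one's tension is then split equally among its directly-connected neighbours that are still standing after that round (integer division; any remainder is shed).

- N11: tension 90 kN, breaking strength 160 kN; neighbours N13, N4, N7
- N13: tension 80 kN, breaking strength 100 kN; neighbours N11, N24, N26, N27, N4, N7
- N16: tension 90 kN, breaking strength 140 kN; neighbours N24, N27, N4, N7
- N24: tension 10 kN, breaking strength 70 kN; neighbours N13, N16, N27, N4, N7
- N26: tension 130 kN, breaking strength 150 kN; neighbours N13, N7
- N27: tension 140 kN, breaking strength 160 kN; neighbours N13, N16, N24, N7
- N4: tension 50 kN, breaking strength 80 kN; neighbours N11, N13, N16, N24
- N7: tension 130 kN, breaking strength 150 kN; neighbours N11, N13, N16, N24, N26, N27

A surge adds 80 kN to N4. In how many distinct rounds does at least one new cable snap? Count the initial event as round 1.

4

Round 1 — N4 at 130 > 80. N4 snaps.
  N4 sheds 130 kN to N11, N13, N16, N24: 32 each (2 lost).
    N11: 90+32 = 122 ≤ 160
    N13: 80+32 = 112 > 100
    N16: 90+32 = 122 ≤ 140
    N24: 10+32 = 42 ≤ 70
Round 2 — N13 snaps.
  N13 sheds 112 kN to N11, N24, N26, N27, N7: 22 each (2 lost).
    N11: 122+22 = 144 ≤ 160
    N24: 42+22 = 64 ≤ 70
    N26: 130+22 = 152 > 150
    N27: 140+22 = 162 > 160
    N7: 130+22 = 152 > 150
Round 3 — N26, N27, N7 snap.
  N26 sheds 152 kN: no online neighbours, lost.
  N27 sheds 162 kN to N16, N24: 81 each.
    N16: 122+81 = 203 > 140
    N24: 64+81 = 145 > 70
  N7 sheds 152 kN to N11, N16, N24: 50 each (2 lost).
    N11: 144+50 = 194 > 160
    N16: 203+50 = 253 > 140
    N24: 145+50 = 195 > 70
Round 4 — N11, N16, N24 snap.
  N11 sheds 194 kN: no online neighbours, lost.
  N16 sheds 253 kN: no online neighbours, lost.
  N24 sheds 195 kN: no online neighbours, lost.
No further breaks.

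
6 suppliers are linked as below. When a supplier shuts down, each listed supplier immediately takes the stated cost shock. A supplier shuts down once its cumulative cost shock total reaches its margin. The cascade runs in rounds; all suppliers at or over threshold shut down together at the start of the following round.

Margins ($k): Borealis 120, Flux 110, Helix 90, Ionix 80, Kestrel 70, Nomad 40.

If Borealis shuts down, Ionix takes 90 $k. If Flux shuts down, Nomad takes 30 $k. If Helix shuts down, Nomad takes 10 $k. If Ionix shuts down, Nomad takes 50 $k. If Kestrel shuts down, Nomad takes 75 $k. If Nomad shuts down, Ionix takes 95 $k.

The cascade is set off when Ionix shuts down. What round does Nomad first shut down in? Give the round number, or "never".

2

Round 1 — Ionix shuts down (initial).
  Nomad: +50 → 50 ≥ 40
Round 2 — Nomad shuts down.
No further shutdowns.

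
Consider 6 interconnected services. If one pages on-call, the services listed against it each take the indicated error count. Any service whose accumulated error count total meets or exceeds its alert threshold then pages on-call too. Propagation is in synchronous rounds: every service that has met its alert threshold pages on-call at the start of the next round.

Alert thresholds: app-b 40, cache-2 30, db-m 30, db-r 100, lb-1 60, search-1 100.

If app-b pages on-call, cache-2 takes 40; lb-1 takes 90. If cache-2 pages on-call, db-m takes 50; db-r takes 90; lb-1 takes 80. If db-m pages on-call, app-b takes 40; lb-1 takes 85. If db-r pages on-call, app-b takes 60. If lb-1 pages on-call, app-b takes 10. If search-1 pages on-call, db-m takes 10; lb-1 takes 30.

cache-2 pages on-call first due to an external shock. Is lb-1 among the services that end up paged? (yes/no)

Round 1 — cache-2 pages on-call (initial).
  db-m: +50 → 50 ≥ 30
  db-r: +90 → 90 < 100
  lb-1: +80 → 80 ≥ 60
Round 2 — db-m, lb-1 page on-call.
  app-b: +40+10 → 50 ≥ 40
Round 3 — app-b pages on-call.
No further pages.

yes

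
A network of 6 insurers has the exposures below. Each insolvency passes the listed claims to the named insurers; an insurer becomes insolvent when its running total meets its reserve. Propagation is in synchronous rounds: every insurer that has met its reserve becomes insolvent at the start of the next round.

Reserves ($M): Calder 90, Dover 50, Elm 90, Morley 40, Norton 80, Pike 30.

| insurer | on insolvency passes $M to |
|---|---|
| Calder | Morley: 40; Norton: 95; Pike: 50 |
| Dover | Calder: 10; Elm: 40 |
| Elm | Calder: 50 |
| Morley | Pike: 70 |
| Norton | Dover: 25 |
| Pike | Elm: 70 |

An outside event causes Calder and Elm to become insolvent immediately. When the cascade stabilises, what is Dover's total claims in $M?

25

Round 1 — Calder, Elm become insolvent (initial).
  Morley: +40 → 40 ≥ 40
  Norton: +95 → 95 ≥ 80
  Pike: +50 → 50 ≥ 30
Round 2 — Morley, Norton, Pike become insolvent.
  Dover: +25 → 25 < 50
No further insolvencies.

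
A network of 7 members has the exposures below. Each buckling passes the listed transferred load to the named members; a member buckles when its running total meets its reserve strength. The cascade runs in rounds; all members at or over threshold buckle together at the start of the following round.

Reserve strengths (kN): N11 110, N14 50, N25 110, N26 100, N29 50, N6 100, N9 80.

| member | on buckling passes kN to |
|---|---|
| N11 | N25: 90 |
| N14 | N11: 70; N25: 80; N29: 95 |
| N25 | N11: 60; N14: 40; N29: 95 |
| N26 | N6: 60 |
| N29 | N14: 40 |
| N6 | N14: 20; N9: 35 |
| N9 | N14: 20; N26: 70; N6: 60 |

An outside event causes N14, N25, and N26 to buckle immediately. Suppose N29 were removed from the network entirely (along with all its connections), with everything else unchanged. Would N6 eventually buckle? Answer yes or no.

With N29 removed:
Round 1 — N14, N25, N26 buckle (initial).
  N11: +70+60 → 130 ≥ 110
  N6: +60 → 60 < 100
Round 2 — N11 buckles.
No further bucklings.

no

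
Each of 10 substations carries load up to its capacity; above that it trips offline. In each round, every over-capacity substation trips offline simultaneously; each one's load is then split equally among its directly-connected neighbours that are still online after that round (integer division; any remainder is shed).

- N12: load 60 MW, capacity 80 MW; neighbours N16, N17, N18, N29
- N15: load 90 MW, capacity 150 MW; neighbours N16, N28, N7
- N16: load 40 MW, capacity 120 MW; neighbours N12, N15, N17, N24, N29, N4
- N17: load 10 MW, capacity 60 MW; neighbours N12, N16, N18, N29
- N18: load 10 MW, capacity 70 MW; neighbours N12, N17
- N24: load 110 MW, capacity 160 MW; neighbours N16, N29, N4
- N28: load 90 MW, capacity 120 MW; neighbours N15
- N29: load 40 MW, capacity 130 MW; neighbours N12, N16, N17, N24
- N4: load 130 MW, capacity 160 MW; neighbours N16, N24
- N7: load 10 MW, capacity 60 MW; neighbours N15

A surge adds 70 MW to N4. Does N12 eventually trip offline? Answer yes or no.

Round 1 — N4 at 200 > 160. N4 trips offline.
  N4 sheds 200 MW to N16, N24: 100 each.
    N16: 40+100 = 140 > 120
    N24: 110+100 = 210 > 160
Round 2 — N16, N24 trip offline.
  N16 sheds 140 MW to N12, N15, N17, N29: 35 each.
    N12: 60+35 = 95 > 80
    N15: 90+35 = 125 ≤ 150
    N17: 10+35 = 45 ≤ 60
    N29: 40+35 = 75 ≤ 130
  N24 sheds 210 MW to N29: 210 each.
    N29: 75+210 = 285 > 130
Round 3 — N12, N29 trip offline.
  N12 sheds 95 MW to N17, N18: 47 each (1 lost).
    N17: 45+47 = 92 > 60
    N18: 10+47 = 57 ≤ 70
  N29 sheds 285 MW to N17: 285 each.
    N17: 92+285 = 377 > 60
Round 4 — N17 trips offline.
  N17 sheds 377 MW to N18: 377 each.
    N18: 57+377 = 434 > 70
Round 5 — N18 trips offline.
  N18 sheds 434 MW: no online neighbours, lost.
No further trips.

yes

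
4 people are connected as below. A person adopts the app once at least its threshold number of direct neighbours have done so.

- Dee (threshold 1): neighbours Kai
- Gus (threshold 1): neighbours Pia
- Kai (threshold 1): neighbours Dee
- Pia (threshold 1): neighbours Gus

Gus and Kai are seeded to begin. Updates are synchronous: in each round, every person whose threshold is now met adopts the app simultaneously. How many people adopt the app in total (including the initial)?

4

Round 1 — Gus, Kai adopt the app (initial).
Round 2 — checking thresholds:
  Dee: 1 of 1 neighbours ≥ 1, adopts the app.
  Pia: 1 of 1 neighbours ≥ 1, adopts the app.
Round 3 — no new adoptions; cascade stops.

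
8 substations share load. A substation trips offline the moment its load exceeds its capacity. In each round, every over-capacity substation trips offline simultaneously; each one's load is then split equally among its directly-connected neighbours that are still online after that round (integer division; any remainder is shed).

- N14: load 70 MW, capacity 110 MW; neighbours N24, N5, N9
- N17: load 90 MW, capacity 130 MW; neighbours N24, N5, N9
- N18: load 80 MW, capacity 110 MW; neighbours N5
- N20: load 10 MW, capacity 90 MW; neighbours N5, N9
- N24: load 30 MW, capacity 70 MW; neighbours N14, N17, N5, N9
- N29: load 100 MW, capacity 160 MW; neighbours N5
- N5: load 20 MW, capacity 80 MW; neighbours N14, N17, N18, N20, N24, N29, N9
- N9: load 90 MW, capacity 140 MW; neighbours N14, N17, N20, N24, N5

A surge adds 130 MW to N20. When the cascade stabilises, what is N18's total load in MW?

Round 1 — N20 at 140 > 90. N20 trips offline.
  N20 sheds 140 MW to N5, N9: 70 each.
    N5: 20+70 = 90 > 80
    N9: 90+70 = 160 > 140
Round 2 — N5, N9 trip offline.
  N5 sheds 90 MW to N14, N17, N18, N24, N29: 18 each.
    N14: 70+18 = 88 ≤ 110
    N17: 90+18 = 108 ≤ 130
    N18: 80+18 = 98 ≤ 110
    N24: 30+18 = 48 ≤ 70
    N29: 100+18 = 118 ≤ 160
  N9 sheds 160 MW to N14, N17, N24: 53 each (1 lost).
    N14: 88+53 = 141 > 110
    N17: 108+53 = 161 > 130
    N24: 48+53 = 101 > 70
Round 3 — N14, N17, N24 trip offline.
  N14 sheds 141 MW: no online neighbours, lost.
  N17 sheds 161 MW: no online neighbours, lost.
  N24 sheds 101 MW: no online neighbours, lost.
No further trips.

98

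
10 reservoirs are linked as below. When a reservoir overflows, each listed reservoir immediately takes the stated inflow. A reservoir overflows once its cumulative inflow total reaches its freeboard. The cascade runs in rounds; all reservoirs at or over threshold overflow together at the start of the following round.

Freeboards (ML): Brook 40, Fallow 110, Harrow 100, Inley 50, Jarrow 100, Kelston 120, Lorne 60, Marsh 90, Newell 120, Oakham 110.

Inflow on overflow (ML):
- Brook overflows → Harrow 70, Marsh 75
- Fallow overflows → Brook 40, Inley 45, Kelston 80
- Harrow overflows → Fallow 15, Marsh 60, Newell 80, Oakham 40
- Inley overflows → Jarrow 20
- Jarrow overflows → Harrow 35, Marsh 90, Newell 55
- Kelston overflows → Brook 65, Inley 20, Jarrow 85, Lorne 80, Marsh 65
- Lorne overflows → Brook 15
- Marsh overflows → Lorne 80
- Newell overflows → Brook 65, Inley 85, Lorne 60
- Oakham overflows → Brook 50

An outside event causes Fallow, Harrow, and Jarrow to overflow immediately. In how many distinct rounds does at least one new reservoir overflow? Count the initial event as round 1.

Round 1 — Fallow, Harrow, Jarrow overflow (initial).
  Brook: +40 → 40 ≥ 40
  Inley: +45 → 45 < 50
  Kelston: +80 → 80 < 120
  Marsh: +60+90 → 150 ≥ 90
  Newell: +80+55 → 135 ≥ 120
  Oakham: +40 → 40 < 110
Round 2 — Brook, Marsh, Newell overflow.
  Inley: +85 → 130 ≥ 50
  Lorne: +80+60 → 140 ≥ 60
Round 3 — Inley, Lorne overflow.
No further overflows.

3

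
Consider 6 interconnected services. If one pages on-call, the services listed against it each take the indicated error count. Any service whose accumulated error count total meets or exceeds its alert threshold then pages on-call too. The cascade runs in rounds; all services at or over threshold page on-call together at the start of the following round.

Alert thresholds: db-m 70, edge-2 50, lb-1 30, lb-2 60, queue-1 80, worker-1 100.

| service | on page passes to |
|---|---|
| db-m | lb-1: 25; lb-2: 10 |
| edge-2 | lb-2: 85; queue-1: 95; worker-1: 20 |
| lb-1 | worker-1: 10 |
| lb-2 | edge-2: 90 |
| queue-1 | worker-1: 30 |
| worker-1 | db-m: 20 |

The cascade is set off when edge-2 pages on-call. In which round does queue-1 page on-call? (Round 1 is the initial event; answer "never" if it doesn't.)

2

Round 1 — edge-2 pages on-call (initial).
  lb-2: +85 → 85 ≥ 60
  queue-1: +95 → 95 ≥ 80
  worker-1: +20 → 20 < 100
Round 2 — lb-2, queue-1 page on-call.
  worker-1: +30 → 50 < 100
No further pages.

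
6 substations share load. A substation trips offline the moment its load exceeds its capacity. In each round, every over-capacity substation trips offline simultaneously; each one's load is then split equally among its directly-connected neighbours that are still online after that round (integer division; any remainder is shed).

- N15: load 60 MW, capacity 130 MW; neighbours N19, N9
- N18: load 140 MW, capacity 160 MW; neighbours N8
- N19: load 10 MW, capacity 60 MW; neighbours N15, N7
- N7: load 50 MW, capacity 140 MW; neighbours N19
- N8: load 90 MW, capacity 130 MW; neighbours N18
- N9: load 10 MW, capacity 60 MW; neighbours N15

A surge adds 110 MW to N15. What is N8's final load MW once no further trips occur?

90

Round 1 — N15 at 170 > 130. N15 trips offline.
  N15 sheds 170 MW to N19, N9: 85 each.
    N19: 10+85 = 95 > 60
    N9: 10+85 = 95 > 60
Round 2 — N19, N9 trip offline.
  N19 sheds 95 MW to N7: 95 each.
    N7: 50+95 = 145 > 140
  N9 sheds 95 MW: no online neighbours, lost.
Round 3 — N7 trips offline.
  N7 sheds 145 MW: no online neighbours, lost.
No further trips.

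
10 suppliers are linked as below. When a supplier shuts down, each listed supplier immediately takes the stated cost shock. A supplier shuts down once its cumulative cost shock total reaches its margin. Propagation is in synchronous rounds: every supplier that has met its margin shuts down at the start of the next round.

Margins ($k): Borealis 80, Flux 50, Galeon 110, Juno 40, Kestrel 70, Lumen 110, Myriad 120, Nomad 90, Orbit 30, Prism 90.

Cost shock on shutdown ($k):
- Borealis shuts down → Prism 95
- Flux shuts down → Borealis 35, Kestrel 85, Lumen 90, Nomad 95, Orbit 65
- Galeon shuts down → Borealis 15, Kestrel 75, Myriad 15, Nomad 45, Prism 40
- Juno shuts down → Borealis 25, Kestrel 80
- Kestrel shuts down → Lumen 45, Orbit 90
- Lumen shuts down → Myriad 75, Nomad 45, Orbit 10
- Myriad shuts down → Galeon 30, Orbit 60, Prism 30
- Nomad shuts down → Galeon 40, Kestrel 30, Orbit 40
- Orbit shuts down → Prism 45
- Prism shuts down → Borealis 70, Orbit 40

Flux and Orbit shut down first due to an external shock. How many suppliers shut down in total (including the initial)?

Round 1 — Flux, Orbit shut down (initial).
  Borealis: +35 → 35 < 80
  Kestrel: +85 → 85 ≥ 70
  Lumen: +90 → 90 < 110
  Nomad: +95 → 95 ≥ 90
  Prism: +45 → 45 < 90
Round 2 — Kestrel, Nomad shut down.
  Galeon: +40 → 40 < 110
  Lumen: +45 → 135 ≥ 110
Round 3 — Lumen shuts down.
  Myriad: +75 → 75 < 120
No further shutdowns.

5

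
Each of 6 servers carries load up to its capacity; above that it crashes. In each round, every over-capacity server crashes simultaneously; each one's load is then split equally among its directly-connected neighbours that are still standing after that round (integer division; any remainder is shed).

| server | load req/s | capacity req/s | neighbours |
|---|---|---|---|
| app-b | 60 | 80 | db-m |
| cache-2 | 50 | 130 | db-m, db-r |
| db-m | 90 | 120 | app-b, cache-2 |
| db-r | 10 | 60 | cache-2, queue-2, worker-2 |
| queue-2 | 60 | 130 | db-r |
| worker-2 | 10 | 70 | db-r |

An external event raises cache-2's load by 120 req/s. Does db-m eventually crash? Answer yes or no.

Round 1 — cache-2 at 170 > 130. cache-2 crashes.
  cache-2 sheds 170 req/s to db-m, db-r: 85 each.
    db-m: 90+85 = 175 > 120
    db-r: 10+85 = 95 > 60
Round 2 — db-m, db-r crash.
  db-m sheds 175 req/s to app-b: 175 each.
    app-b: 60+175 = 235 > 80
  db-r sheds 95 req/s to queue-2, worker-2: 47 each (1 lost).
    queue-2: 60+47 = 107 ≤ 130
    worker-2: 10+47 = 57 ≤ 70
Round 3 — app-b crashes.
  app-b sheds 235 req/s: no online neighbours, lost.
No further crashes.

yes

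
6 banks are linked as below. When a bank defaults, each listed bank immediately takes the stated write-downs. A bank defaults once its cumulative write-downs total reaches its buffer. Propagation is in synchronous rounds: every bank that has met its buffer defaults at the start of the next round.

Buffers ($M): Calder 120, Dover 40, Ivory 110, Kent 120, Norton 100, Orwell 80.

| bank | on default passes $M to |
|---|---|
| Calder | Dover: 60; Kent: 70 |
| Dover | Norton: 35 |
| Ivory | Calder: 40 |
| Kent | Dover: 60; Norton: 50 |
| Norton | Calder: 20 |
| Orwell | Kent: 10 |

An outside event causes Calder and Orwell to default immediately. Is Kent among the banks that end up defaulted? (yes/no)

no

Round 1 — Calder, Orwell default (initial).
  Dover: +60 → 60 ≥ 40
  Kent: +70+10 → 80 < 120
Round 2 — Dover defaults.
  Norton: +35 → 35 < 100
No further defaults.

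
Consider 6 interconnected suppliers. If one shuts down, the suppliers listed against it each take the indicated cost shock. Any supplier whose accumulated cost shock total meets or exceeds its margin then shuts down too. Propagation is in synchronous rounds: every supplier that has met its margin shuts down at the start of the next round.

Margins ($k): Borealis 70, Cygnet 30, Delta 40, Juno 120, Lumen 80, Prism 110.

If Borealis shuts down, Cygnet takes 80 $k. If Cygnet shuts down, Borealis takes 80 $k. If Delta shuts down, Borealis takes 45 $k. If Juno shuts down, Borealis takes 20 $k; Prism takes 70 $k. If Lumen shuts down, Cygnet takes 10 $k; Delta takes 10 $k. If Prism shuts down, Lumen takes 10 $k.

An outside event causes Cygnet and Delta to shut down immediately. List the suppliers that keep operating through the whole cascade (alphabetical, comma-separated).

Juno, Lumen, Prism

Round 1 — Cygnet, Delta shut down (initial).
  Borealis: +80+45 → 125 ≥ 70
Round 2 — Borealis shuts down.
No further shutdowns.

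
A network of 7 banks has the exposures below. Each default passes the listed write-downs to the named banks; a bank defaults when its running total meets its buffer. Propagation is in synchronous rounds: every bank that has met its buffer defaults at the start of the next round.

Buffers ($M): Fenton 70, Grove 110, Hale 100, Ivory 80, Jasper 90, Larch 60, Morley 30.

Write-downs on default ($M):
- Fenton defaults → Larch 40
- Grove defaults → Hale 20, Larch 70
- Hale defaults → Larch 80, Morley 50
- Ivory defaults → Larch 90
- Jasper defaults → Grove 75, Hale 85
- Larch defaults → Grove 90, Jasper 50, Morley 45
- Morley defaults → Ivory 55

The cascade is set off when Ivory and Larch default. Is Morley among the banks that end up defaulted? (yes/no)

yes

Round 1 — Ivory, Larch default (initial).
  Grove: +90 → 90 < 110
  Jasper: +50 → 50 < 90
  Morley: +45 → 45 ≥ 30
Round 2 — Morley defaults.
No further defaults.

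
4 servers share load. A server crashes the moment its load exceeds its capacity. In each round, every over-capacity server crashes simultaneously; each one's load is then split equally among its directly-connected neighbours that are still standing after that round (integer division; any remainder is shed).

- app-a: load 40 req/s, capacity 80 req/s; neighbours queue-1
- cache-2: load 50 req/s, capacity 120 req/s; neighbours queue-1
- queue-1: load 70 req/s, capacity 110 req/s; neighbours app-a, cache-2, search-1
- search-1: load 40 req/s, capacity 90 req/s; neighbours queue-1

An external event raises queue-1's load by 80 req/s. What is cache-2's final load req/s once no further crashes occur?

Round 1 — queue-1 at 150 > 110. queue-1 crashes.
  queue-1 sheds 150 req/s to app-a, cache-2, search-1: 50 each.
    app-a: 40+50 = 90 > 80
    cache-2: 50+50 = 100 ≤ 120
    search-1: 40+50 = 90 ≤ 90
Round 2 — app-a crashes.
  app-a sheds 90 req/s: no online neighbours, lost.
No further crashes.

100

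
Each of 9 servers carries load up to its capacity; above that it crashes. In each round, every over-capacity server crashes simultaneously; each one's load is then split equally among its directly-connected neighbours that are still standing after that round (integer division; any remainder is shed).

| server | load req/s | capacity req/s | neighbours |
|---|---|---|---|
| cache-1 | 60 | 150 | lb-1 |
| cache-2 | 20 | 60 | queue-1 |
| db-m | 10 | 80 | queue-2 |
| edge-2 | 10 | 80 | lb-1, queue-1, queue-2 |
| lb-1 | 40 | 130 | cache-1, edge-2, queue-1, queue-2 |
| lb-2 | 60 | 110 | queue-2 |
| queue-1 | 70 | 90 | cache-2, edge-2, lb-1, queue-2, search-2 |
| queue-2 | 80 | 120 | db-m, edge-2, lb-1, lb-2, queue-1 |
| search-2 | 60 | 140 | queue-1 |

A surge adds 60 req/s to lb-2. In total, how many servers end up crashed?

Round 1 — lb-2 at 120 > 110. lb-2 crashes.
  lb-2 sheds 120 req/s to queue-2: 120 each.
    queue-2: 80+120 = 200 > 120
Round 2 — queue-2 crashes.
  queue-2 sheds 200 req/s to db-m, edge-2, lb-1, queue-1: 50 each.
    db-m: 10+50 = 60 ≤ 80
    edge-2: 10+50 = 60 ≤ 80
    lb-1: 40+50 = 90 ≤ 130
    queue-1: 70+50 = 120 > 90
Round 3 — queue-1 crashes.
  queue-1 sheds 120 req/s to cache-2, edge-2, lb-1, search-2: 30 each.
    cache-2: 20+30 = 50 ≤ 60
    edge-2: 60+30 = 90 > 80
    lb-1: 90+30 = 120 ≤ 130
    search-2: 60+30 = 90 ≤ 140
Round 4 — edge-2 crashes.
  edge-2 sheds 90 req/s to lb-1: 90 each.
    lb-1: 120+90 = 210 > 130
Round 5 — lb-1 crashes.
  lb-1 sheds 210 req/s to cache-1: 210 each.
    cache-1: 60+210 = 270 > 150
Round 6 — cache-1 crashes.
  cache-1 sheds 270 req/s: no online neighbours, lost.
No further crashes.

6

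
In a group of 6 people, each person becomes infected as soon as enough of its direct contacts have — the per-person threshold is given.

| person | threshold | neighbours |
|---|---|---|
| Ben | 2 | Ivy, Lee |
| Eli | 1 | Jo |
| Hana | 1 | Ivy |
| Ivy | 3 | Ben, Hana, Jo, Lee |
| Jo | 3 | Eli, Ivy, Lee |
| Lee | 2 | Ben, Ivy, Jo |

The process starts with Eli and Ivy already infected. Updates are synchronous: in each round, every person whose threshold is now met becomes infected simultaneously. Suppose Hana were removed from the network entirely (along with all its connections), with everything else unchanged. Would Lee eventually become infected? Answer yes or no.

no

With Hana removed:
Round 1 — Eli, Ivy become infected (initial).
Round 2 — no new infections; cascade stops.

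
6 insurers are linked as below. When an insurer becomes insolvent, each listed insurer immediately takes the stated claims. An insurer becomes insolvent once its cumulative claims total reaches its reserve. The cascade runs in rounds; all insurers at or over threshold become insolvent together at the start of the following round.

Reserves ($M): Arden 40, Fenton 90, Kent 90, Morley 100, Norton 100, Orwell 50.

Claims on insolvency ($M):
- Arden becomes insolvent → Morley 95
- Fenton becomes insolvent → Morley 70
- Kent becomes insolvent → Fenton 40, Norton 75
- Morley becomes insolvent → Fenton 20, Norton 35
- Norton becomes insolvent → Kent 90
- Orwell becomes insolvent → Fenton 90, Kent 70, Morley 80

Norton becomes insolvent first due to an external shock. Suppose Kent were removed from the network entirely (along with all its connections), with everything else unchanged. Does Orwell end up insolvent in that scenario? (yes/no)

no

With Kent removed:
Round 1 — Norton becomes insolvent (initial).
No further insolvencies.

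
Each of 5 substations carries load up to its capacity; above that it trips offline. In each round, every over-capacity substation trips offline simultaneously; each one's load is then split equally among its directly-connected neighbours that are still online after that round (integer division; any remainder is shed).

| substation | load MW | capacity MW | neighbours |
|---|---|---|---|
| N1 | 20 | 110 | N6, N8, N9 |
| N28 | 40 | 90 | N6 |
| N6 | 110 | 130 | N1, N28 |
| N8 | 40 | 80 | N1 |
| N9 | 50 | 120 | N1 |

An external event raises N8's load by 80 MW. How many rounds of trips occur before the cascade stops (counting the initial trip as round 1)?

Round 1 — N8 at 120 > 80. N8 trips offline.
  N8 sheds 120 MW to N1: 120 each.
    N1: 20+120 = 140 > 110
Round 2 — N1 trips offline.
  N1 sheds 140 MW to N6, N9: 70 each.
    N6: 110+70 = 180 > 130
    N9: 50+70 = 120 ≤ 120
Round 3 — N6 trips offline.
  N6 sheds 180 MW to N28: 180 each.
    N28: 40+180 = 220 > 90
Round 4 — N28 trips offline.
  N28 sheds 220 MW: no online neighbours, lost.
No further trips.

4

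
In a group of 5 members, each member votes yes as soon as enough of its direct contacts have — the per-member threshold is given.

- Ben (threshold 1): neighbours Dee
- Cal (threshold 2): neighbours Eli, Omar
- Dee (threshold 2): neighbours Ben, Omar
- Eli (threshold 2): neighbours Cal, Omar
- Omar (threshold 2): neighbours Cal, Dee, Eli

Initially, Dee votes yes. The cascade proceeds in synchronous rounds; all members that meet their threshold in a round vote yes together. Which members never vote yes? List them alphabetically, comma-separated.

Cal, Eli, Omar

Round 1 — Dee votes yes (initial).
Round 2 — checking thresholds:
  Ben: 1 of 1 neighbours ≥ 1, votes yes.
  Omar: 1 of 3 neighbours < 2, below threshold.
Round 3 — no new yes votes; cascade stops.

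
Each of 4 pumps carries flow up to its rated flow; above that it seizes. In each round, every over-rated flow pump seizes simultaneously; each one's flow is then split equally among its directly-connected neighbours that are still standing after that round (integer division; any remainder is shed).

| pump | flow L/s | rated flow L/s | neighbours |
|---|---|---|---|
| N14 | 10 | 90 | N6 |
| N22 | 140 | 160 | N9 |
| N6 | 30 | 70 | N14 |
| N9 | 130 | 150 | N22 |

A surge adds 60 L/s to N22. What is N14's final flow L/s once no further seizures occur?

Round 1 — N22 at 200 > 160. N22 seizes.
  N22 sheds 200 L/s to N9: 200 each.
    N9: 130+200 = 330 > 150
Round 2 — N9 seizes.
  N9 sheds 330 L/s: no online neighbours, lost.
No further seizures.

10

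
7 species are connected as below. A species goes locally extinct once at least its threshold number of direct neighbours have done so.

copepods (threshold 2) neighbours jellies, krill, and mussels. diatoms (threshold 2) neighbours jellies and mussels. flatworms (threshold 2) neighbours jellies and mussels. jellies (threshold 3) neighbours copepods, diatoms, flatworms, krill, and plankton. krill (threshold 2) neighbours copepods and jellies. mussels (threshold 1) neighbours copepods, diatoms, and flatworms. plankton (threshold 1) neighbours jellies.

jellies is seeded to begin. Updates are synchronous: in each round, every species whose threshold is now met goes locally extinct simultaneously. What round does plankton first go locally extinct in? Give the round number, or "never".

Round 1 — jellies goes locally extinct (initial).
Round 2 — checking thresholds:
  copepods: 1 of 3 neighbours < 2, not yet.
  diatoms: 1 of 2 neighbours < 2, not yet.
  flatworms: 1 of 2 neighbours < 2, not yet.
  krill: 1 of 2 neighbours < 2, not yet.
  plankton: 1 of 1 neighbours ≥ 1, goes locally extinct.
Round 3 — no new extinctions; cascade stops.

2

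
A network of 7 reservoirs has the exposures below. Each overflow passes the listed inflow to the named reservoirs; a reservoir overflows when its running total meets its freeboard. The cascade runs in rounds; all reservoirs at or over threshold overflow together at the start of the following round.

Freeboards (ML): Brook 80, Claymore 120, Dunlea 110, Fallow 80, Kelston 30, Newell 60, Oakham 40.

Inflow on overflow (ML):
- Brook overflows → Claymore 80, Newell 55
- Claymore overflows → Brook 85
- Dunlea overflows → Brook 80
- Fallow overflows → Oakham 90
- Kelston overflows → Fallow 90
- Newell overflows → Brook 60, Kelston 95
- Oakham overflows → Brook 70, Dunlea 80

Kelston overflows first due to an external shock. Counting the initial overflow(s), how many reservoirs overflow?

3

Round 1 — Kelston overflows (initial).
  Fallow: +90 → 90 ≥ 80
Round 2 — Fallow overflows.
  Oakham: +90 → 90 ≥ 40
Round 3 — Oakham overflows.
  Brook: +70 → 70 < 80
  Dunlea: +80 → 80 < 110
No further overflows.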